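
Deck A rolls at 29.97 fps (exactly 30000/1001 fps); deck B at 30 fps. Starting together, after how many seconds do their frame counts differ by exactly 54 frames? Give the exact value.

The gap grows by |30 − 30000/1001| = 30/1001 frames per second.
Time for a 54-frame gap: 54 ÷ (30/1001) = 1801.8 s.

1801.8 seconds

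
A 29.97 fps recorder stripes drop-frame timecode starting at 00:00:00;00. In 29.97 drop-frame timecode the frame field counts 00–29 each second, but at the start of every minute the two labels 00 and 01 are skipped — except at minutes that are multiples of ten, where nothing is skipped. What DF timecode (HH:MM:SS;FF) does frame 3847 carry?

00:02:08;11

Ten DF minutes hold 17982 frames, so frame 3847 lies in block 0 (frames 0–17981) with 3847 frames into that block.
The block's first minute is 1800 frames and the rest 1798 each; 3847 frames reaches minute 2, so 0 × 18 + 2 × 2 = 4 labels have been skipped so far.
Adding those back, label number 3847 + 4 = 3851 at 30 labels/s is 128 s + 11 f = 0 h 2 min 8 s frame 11, i.e. 00:02:08;11.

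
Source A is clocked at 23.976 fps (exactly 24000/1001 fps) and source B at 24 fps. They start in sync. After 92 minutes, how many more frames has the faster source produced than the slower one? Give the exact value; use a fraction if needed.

132480/1001 frames

92 min = 5520 s.
A emits 24000/1001 × 5520 = 132480000/1001 frames; B emits 24 × 5520 = 132480.
Difference = 132480/1001 frames (≈ 132.3477); B is ahead of A.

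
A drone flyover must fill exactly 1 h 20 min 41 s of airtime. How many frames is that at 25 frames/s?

1 h 20 min 41 s = 4841 s.
Frames = 4841 × 25 = 121025.

121025 frames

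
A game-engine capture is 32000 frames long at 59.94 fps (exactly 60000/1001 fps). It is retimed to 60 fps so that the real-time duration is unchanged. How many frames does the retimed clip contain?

32032 frames

Target frames = source frames × (target rate / source rate) = 32000 × (60)/(60000/1001) = 32000 × 1001/1000 = 32032.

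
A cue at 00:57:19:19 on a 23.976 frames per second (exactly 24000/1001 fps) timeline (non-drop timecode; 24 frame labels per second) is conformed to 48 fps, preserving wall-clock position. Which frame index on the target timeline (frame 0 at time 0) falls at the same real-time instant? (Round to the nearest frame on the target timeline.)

frame 165275

Source frame index: (0×3600 + 57×60 + 19) × 24 + 19 = 82555.
Real time: 82555 / (24000/1001) = 16527511/4800 s.
Target frame: (16527511/4800) × (48) = 16527511/100 ≈ 165275.110 → 165275.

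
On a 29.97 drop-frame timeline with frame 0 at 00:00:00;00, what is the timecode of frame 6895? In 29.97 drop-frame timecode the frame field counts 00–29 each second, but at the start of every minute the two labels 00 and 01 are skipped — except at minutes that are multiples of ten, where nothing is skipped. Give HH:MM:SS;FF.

Ten DF minutes hold 17982 frames, so frame 6895 lies in block 0 (frames 0–17981) with 6895 frames into that block.
The block's first minute is 1800 frames and the rest 1798 each; 6895 frames reaches minute 3, so 0 × 18 + 3 × 2 = 6 labels have been skipped so far.
Adding those back, label number 6895 + 6 = 6901 at 30 labels/s is 230 s + 1 f = 0 h 3 min 50 s frame 1, i.e. 00:03:50;01.

00:03:50;01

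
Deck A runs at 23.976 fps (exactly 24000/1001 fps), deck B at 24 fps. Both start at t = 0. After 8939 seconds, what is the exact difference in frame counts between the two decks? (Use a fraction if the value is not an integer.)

A emits 24000/1001 × 8939 = 30648000/143 frames; B emits 24 × 8939 = 214536.
Difference = 30648/143 frames (≈ 214.3217); B is ahead of A.

30648/143 frames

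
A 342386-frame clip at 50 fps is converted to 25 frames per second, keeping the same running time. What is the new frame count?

Target frames = source frames × (target rate / source rate) = 342386 × (25)/(50) = 342386 × 1/2 = 171193.

171193 frames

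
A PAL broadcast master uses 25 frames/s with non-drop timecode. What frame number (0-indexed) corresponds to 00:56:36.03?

84903

Total seconds to the label: (0 × 3600 + 56 × 60 + 36) = 3396.
Frame index = 3396 × 25 + 3 = 84903.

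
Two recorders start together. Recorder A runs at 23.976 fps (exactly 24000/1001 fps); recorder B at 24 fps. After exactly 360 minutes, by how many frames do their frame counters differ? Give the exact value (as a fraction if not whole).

518400/1001 frames

360 min = 21600 s.
A emits 24000/1001 × 21600 = 518400000/1001 frames; B emits 24 × 21600 = 518400.
Difference = 518400/1001 frames (≈ 517.8821); B is ahead of A.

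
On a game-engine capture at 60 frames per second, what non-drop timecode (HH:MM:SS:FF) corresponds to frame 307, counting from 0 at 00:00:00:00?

00:00:05:07

307 ÷ 60 = 5 full seconds, remainder 7 frames.
5 s = 0 h 0 min 5 s.
Timecode: 00:00:05:07.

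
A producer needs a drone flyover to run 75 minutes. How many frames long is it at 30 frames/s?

135000 frames

75 min = 4500 s.
Frames = 4500 × 30 = 135000.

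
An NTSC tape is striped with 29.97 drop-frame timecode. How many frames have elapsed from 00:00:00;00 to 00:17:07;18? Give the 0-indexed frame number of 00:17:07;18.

As if non-drop at 30 labels/s: (0 × 3600 + 17 × 60 + 7) × 30 + 18 = 30828.
Minute boundaries passed: 17; those not divisible by 10: 17 − 1 = 16; dropped labels = 2 × 16 = 32.
Actual frame index = 30828 − 32 = 30796.

30796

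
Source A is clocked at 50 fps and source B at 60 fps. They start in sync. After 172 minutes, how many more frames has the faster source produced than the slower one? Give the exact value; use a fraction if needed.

103200 frames

172 min = 10320 s.
A emits 50 × 10320 = 516000 frames; B emits 60 × 10320 = 619200.
Difference = 103200 frames; B is ahead of A.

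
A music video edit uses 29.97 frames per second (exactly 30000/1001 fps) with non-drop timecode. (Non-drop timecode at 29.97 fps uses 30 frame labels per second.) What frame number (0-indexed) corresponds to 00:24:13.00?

frame 43590

Total seconds to the label: (0 × 3600 + 24 × 60 + 13) = 1453.
Frame index = 1453 × 30 + 0 = 43590.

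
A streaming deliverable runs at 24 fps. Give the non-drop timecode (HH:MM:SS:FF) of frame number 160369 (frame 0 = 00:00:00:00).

01:51:22:01

160369 ÷ 24 = 6682 full seconds, remainder 1 frame.
6682 s = 1 h 51 min 22 s.
Timecode: 01:51:22:01.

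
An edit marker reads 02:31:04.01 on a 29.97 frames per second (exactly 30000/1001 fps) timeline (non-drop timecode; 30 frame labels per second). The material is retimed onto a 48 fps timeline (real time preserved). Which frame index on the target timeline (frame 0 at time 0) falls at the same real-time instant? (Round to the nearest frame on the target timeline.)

Source frame index: (2×3600 + 31×60 + 4) × 30 + 1 = 271921.
Real time: 271921 / (30000/1001) = 272192921/30000 s.
Target frame: (272192921/30000) × (48) = 272192921/625 ≈ 435508.674 → 435509.

frame 435509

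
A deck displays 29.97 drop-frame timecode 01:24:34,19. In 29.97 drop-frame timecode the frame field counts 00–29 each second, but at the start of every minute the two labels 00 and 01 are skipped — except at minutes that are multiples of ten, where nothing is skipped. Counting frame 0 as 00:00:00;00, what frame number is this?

Complete 10-minute blocks: 8, each 17982 frames → 143856.
Remaining 4 whole minutes in the current block: 1800 + 3 × 1798 = 7194 frames.
Within the current minute: 34 × 30 + 19 − 2 = 1037 (labels ;00/;01 skipped at this minute). Total = 143856 + 7194 + 1037 = 152087.

152087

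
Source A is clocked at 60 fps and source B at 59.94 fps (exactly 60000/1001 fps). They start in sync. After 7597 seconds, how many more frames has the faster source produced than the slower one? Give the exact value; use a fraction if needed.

455820/1001 frames

A emits 60 × 7597 = 455820 frames; B emits 60000/1001 × 7597 = 455820000/1001.
Difference = 455820/1001 frames (≈ 455.3646); B is behind A.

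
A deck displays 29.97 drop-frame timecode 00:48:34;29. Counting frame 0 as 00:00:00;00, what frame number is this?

Complete 10-minute blocks: 4, each 17982 frames → 71928.
Remaining 8 whole minutes in the current block: 1800 + 7 × 1798 = 14386 frames.
Within the current minute: 34 × 30 + 29 − 2 = 1047 (labels ;00/;01 skipped at this minute). Total = 71928 + 14386 + 1047 = 87361.

87361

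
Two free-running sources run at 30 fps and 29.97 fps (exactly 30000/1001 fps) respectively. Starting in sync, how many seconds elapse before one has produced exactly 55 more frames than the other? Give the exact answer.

The gap grows by |30000/1001 − 30| = 30/1001 frames per second.
Time for a 55-frame gap: 55 ÷ (30/1001) = 11011/6 s.

11011/6 seconds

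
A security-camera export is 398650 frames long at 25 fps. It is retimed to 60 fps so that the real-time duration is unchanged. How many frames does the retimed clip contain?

Target frames = source frames × (target rate / source rate) = 398650 × (60)/(25) = 398650 × 12/5 = 956760.

956760 frames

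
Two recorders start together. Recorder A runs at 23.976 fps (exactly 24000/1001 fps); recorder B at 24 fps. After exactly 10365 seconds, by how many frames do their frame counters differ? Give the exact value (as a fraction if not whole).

248760/1001 frames

A emits 24000/1001 × 10365 = 248760000/1001 frames; B emits 24 × 10365 = 248760.
Difference = 248760/1001 frames (≈ 248.5115); B is ahead of A.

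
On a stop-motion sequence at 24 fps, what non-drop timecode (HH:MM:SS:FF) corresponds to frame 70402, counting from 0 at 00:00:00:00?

70402 ÷ 24 = 2933 full seconds, remainder 10 frames.
2933 s = 0 h 48 min 53 s.
Timecode: 00:48:53:10.

00:48:53:10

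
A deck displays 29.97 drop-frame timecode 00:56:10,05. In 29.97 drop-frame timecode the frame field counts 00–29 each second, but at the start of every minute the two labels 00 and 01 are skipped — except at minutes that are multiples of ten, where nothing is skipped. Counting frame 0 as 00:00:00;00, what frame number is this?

101003

Complete 10-minute blocks: 5, each 17982 frames → 89910.
Remaining 6 whole minutes in the current block: 1800 + 5 × 1798 = 10790 frames.
Within the current minute: 10 × 30 + 5 − 2 = 303 (labels ;00/;01 skipped at this minute). Total = 89910 + 10790 + 303 = 101003.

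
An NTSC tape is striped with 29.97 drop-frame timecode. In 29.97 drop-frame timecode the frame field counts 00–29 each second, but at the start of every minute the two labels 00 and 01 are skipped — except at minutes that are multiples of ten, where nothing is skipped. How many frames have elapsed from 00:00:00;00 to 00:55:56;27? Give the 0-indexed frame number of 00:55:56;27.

Complete 10-minute blocks: 5, each 17982 frames → 89910.
Remaining 5 whole minutes in the current block: 1800 + 4 × 1798 = 8992 frames.
Within the current minute: 56 × 30 + 27 − 2 = 1705 (labels ;00/;01 skipped at this minute). Total = 89910 + 8992 + 1705 = 100607.

100607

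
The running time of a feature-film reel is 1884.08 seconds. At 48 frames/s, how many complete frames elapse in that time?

Frames = 1884.08 × 48 = 2260896/25 ≈ 90435.8400.
Complete frames: 90435.

90435 frames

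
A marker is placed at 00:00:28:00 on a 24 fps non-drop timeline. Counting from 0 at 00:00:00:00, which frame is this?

Total seconds to the label: (0 × 3600 + 0 × 60 + 28) = 28.
Frame index = 28 × 24 + 0 = 672.

frame 672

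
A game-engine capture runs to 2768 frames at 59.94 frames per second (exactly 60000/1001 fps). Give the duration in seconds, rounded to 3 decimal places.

46.179 seconds

Running time = 2768 × 1001/60000 = 173173/3750 s ≈ 46.179 s.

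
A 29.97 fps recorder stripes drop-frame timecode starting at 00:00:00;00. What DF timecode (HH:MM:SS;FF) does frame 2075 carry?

00:01:09;07

Ten DF minutes hold 17982 frames, so frame 2075 lies in block 0 (frames 0–17981) with 2075 frames into that block.
The block's first minute is 1800 frames and the rest 1798 each; 2075 frames reaches minute 1, so 0 × 18 + 1 × 2 = 2 labels have been skipped so far.
Adding those back, label number 2075 + 2 = 2077 at 30 labels/s is 69 s + 7 f = 0 h 1 min 9 s frame 7, i.e. 00:01:09;07.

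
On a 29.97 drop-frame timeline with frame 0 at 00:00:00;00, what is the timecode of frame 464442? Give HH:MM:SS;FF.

04:18:16;28

Ten DF minutes hold 17982 frames, so frame 464442 lies in block 25 (frames 449550–467531) with 14892 frames into that block.
The block's first minute is 1800 frames and the rest 1798 each; 14892 frames reaches minute 8, so 25 × 18 + 8 × 2 = 466 labels have been skipped so far.
Adding those back, label number 464442 + 466 = 464908 at 30 labels/s is 15496 s + 28 f = 4 h 18 min 16 s frame 28, i.e. 04:18:16;28.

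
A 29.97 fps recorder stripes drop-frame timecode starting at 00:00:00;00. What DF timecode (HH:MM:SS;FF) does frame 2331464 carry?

21:36:33;08

Each 10-minute DF block holds 10 × 60 × 30 − 9 × 2 = 17982 frames. 2331464 ÷ 17982 → 129 full blocks, remainder 11786.
Within the partial block the first minute is 1800 frames and each further minute 1798, so 6 further minute boundaries passed. Total skipped labels = 18 × 129 + 2 × 6 = 2334.
Non-drop label index = 2331464 + 2334 = 2333798; at 30 labels/s that is 21:36:33:08, i.e. DF 21:36:33;08.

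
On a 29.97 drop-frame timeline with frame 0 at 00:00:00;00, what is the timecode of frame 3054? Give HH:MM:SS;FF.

Each 10-minute DF block holds 10 × 60 × 30 − 9 × 2 = 17982 frames. 3054 ÷ 17982 → 0 full blocks, remainder 3054.
Within the partial block the first minute is 1800 frames and each further minute 1798, so 1 further minute boundary passed. Total skipped labels = 18 × 0 + 2 × 1 = 2.
Non-drop label index = 3054 + 2 = 3056; at 30 labels/s that is 00:01:41:26, i.e. DF 00:01:41;26.

00:01:41;26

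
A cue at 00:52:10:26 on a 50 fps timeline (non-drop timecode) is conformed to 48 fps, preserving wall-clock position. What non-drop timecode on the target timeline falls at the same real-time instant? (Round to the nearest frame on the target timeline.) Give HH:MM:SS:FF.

Source frame index: (0×3600 + 52×60 + 10) × 50 + 26 = 156526.
Real time: 156526 / (50) = 78263/25 s.
Target frame: (78263/25) × (48) = 3756624/25 ≈ 150264.960 → 150265.
At 48 labels/s: frame 150265 → 00:52:10:25.

00:52:10:25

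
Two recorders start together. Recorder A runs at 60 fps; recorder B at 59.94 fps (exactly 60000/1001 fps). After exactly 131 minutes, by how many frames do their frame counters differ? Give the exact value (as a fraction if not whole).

131 min = 7860 s.
A emits 60 × 7860 = 471600 frames; B emits 60000/1001 × 7860 = 471600000/1001.
Difference = 471600/1001 frames (≈ 471.1289); B is behind A.

471600/1001 frames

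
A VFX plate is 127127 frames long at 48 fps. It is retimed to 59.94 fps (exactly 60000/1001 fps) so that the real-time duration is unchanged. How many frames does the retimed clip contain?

Target frames = source frames × (target rate / source rate) = 127127 × (60000/1001)/(48) = 127127 × 1250/1001 = 158750.

158750 frames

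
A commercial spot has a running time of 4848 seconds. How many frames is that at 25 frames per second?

121200 frames

Frames = 4848 × 25 = 121200.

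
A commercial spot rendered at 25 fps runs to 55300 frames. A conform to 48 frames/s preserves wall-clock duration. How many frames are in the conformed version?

Target frames = source frames × (target rate / source rate) = 55300 × (48)/(25) = 55300 × 48/25 = 106176.

106176 frames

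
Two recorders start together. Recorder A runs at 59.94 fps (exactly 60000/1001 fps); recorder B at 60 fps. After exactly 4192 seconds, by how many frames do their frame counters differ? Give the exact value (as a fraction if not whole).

251520/1001 frames

A emits 60000/1001 × 4192 = 251520000/1001 frames; B emits 60 × 4192 = 251520.
Difference = 251520/1001 frames (≈ 251.2687); B is ahead of A.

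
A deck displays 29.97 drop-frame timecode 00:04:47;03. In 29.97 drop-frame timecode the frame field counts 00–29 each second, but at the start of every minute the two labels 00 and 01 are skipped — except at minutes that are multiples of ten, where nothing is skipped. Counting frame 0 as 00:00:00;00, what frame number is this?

8605

As if non-drop at 30 labels/s: (0 × 3600 + 4 × 60 + 47) × 30 + 3 = 8613.
Minute boundaries passed: 4; those not divisible by 10: 4 − 0 = 4; dropped labels = 2 × 4 = 8.
Actual frame index = 8613 − 8 = 8605.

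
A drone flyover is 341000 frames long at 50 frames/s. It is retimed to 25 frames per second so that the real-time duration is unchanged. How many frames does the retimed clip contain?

Target frames = source frames × (target rate / source rate) = 341000 × (25)/(50) = 341000 × 1/2 = 170500.

170500 frames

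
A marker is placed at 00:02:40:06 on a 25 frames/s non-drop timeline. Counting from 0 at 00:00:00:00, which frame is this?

frame 4006

Total seconds to the label: (0 × 3600 + 2 × 60 + 40) = 160.
Frame index = 160 × 25 + 6 = 4006.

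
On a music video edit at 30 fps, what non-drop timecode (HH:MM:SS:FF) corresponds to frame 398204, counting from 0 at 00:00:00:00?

398204 ÷ 30 = 13273 full seconds, remainder 14 frames.
13273 s = 3 h 41 min 13 s.
Timecode: 03:41:13:14.

03:41:13:14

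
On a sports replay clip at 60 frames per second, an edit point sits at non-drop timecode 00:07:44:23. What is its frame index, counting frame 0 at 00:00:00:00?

27863

Total seconds to the label: (0 × 3600 + 7 × 60 + 44) = 464.
Frame index = 464 × 60 + 23 = 27863.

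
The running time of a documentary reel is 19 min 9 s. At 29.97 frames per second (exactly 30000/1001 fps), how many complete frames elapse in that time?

19 min 9 s = 1149 s.
Frames = 1149 × 30000/1001 = 34470000/1001 ≈ 34435.5644.
Complete frames: 34435.

34435 frames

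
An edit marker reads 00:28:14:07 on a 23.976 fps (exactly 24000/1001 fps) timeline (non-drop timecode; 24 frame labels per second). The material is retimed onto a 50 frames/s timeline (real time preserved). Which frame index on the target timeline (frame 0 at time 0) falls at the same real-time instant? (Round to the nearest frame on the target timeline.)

Source frame index: (0×3600 + 28×60 + 14) × 24 + 7 = 40663.
Real time: 40663 / (24000/1001) = 40703663/24000 s.
Target frame: (40703663/24000) × (50) = 40703663/480 ≈ 84799.298 → 84799.

frame 84799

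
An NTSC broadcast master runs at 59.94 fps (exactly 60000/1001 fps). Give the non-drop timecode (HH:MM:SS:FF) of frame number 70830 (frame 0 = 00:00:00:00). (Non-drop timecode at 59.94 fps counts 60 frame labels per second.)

70830 ÷ 60 = 1180 full seconds, remainder 30 frames.
1180 s = 0 h 19 min 40 s.
Timecode: 00:19:40:30.

00:19:40:30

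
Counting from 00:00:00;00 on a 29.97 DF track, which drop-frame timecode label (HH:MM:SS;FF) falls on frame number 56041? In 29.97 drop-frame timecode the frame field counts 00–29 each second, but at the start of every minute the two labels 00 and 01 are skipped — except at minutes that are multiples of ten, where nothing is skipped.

Ten DF minutes hold 17982 frames, so frame 56041 lies in block 3 (frames 53946–71927) with 2095 frames into that block.
The block's first minute is 1800 frames and the rest 1798 each; 2095 frames reaches minute 1, so 3 × 18 + 1 × 2 = 56 labels have been skipped so far.
Adding those back, label number 56041 + 56 = 56097 at 30 labels/s is 1869 s + 27 f = 0 h 31 min 9 s frame 27, i.e. 00:31:09;27.

00:31:09;27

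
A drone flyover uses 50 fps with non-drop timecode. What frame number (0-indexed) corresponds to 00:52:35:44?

157794

Total seconds to the label: (0 × 3600 + 52 × 60 + 35) = 3155.
Frame index = 3155 × 50 + 44 = 157794.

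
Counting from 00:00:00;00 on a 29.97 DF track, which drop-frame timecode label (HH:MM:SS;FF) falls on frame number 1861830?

17:15:23;04

Ten DF minutes hold 17982 frames, so frame 1861830 lies in block 103 (frames 1852146–1870127) with 9684 frames into that block.
The block's first minute is 1800 frames and the rest 1798 each; 9684 frames reaches minute 5, so 103 × 18 + 5 × 2 = 1864 labels have been skipped so far.
Adding those back, label number 1861830 + 1864 = 1863694 at 30 labels/s is 62123 s + 4 f = 17 h 15 min 23 s frame 4, i.e. 17:15:23;04.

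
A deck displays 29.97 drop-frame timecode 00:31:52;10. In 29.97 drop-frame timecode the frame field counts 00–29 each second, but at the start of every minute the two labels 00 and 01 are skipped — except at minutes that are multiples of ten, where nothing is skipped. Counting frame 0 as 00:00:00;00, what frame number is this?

Complete 10-minute blocks: 3, each 17982 frames → 53946.
Remaining 1 whole minute in the current block: 1800 + 0 × 1798 = 1800 frames.
Within the current minute: 52 × 30 + 10 − 2 = 1568 (labels ;00/;01 skipped at this minute). Total = 53946 + 1800 + 1568 = 57314.

57314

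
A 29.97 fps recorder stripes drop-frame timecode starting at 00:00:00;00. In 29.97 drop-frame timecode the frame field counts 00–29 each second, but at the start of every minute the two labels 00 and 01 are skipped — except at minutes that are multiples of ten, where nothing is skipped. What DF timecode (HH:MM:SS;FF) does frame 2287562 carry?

21:12:08;12

Ten DF minutes hold 17982 frames, so frame 2287562 lies in block 127 (frames 2283714–2301695) with 3848 frames into that block.
The block's first minute is 1800 frames and the rest 1798 each; 3848 frames reaches minute 2, so 127 × 18 + 2 × 2 = 2290 labels have been skipped so far.
Adding those back, label number 2287562 + 2290 = 2289852 at 30 labels/s is 76328 s + 12 f = 21 h 12 min 8 s frame 12, i.e. 21:12:08;12.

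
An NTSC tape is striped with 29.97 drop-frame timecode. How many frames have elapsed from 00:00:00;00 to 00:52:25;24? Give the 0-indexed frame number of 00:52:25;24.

94280

Complete 10-minute blocks: 5, each 17982 frames → 89910.
Remaining 2 whole minutes in the current block: 1800 + 1 × 1798 = 3598 frames.
Within the current minute: 25 × 30 + 24 − 2 = 772 (labels ;00/;01 skipped at this minute). Total = 89910 + 3598 + 772 = 94280.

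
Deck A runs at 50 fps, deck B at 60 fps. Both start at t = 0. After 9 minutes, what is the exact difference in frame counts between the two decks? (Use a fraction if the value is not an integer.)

5400 frames

9 min = 540 s.
A emits 50 × 540 = 27000 frames; B emits 60 × 540 = 32400.
Difference = 5400 frames; B is ahead of A.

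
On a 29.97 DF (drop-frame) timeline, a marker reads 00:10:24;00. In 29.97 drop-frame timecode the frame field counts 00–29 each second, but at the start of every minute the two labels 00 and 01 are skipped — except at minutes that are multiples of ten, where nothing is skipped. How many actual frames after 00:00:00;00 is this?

Complete 10-minute blocks: 1, each 17982 frames → 17982.
Remaining 0 whole minutes in the current block: 0 frames.
Within the current minute: 24 × 30 + 0 = 720. Total = 17982 + 0 + 720 = 18702.

18702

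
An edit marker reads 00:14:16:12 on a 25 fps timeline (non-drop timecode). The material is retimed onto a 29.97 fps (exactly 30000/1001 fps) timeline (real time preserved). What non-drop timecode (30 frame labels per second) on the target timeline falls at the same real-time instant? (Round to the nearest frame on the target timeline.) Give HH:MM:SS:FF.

00:14:15:19

Source frame index: (0×3600 + 14×60 + 16) × 25 + 12 = 21412.
Real time: 21412 / (25) = 21412/25 s.
Target frame: (21412/25) × (30000/1001) = 25694400/1001 ≈ 25668.731 → 25669.
At 30 labels/s: frame 25669 → 00:14:15:19.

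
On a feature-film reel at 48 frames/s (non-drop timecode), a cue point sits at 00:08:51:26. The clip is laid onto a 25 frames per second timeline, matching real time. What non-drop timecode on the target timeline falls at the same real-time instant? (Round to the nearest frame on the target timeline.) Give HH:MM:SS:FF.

Source frame index: (0×3600 + 8×60 + 51) × 48 + 26 = 25514.
Real time: 25514 / (48) = 12757/24 s.
Target frame: (12757/24) × (25) = 318925/24 ≈ 13288.542 → 13289.
At 25 labels/s: frame 13289 → 00:08:51:14.

00:08:51:14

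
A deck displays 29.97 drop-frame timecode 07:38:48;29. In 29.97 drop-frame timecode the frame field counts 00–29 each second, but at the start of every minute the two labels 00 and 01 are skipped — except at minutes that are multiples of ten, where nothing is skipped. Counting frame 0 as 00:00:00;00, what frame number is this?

As if non-drop at 30 labels/s: (7 × 3600 + 38 × 60 + 48) × 30 + 29 = 825869.
Minute boundaries passed: 458; those not divisible by 10: 458 − 45 = 413; dropped labels = 2 × 413 = 826.
Actual frame index = 825869 − 826 = 825043.

825043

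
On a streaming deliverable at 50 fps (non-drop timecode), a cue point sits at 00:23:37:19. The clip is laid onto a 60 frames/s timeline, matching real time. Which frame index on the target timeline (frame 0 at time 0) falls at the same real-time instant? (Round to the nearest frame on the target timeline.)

Source frame index: (0×3600 + 23×60 + 37) × 50 + 19 = 70869.
Real time: 70869 / (50) = 70869/50 s.
Target frame: (70869/50) × (60) = 425214/5 ≈ 85042.800 → 85043.

frame 85043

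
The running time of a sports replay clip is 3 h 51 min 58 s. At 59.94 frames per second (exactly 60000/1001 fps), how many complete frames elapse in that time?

3 h 51 min 58 s = 13918 s.
Frames = 13918 × 60000/1001 = 835080000/1001 ≈ 834245.7542.
Complete frames: 834245.

834245 frames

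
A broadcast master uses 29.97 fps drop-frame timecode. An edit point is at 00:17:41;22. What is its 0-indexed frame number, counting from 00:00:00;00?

As if non-drop at 30 labels/s: (0 × 3600 + 17 × 60 + 41) × 30 + 22 = 31852.
Minute boundaries passed: 17; those not divisible by 10: 17 − 1 = 16; dropped labels = 2 × 16 = 32.
Actual frame index = 31852 − 32 = 31820.

31820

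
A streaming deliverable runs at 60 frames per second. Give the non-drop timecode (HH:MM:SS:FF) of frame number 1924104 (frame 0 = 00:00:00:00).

08:54:28:24

1924104 ÷ 60 = 32068 full seconds, remainder 24 frames.
32068 s = 8 h 54 min 28 s.
Timecode: 08:54:28:24.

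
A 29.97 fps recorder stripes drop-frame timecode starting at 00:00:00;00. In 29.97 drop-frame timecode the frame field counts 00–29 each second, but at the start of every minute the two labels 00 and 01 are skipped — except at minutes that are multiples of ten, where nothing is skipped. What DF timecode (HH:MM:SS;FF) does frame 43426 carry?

00:24:09;00

Ten DF minutes hold 17982 frames, so frame 43426 lies in block 2 (frames 35964–53945) with 7462 frames into that block.
The block's first minute is 1800 frames and the rest 1798 each; 7462 frames reaches minute 4, so 2 × 18 + 4 × 2 = 44 labels have been skipped so far.
Adding those back, label number 43426 + 44 = 43470 at 30 labels/s is 1449 s + 0 f = 0 h 24 min 9 s frame 0, i.e. 00:24:09;00.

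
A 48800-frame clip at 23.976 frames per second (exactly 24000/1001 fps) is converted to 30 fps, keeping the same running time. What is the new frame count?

61061 frames

Target frames = source frames × (target rate / source rate) = 48800 × (30)/(24000/1001) = 48800 × 1001/800 = 61061.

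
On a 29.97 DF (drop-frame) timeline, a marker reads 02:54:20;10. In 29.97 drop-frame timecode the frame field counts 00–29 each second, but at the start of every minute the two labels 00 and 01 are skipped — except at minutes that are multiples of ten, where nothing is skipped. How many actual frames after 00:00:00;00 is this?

As if non-drop at 30 labels/s: (2 × 3600 + 54 × 60 + 20) × 30 + 10 = 313810.
Minute boundaries passed: 174; those not divisible by 10: 174 − 17 = 157; dropped labels = 2 × 157 = 314.
Actual frame index = 313810 − 314 = 313496.

313496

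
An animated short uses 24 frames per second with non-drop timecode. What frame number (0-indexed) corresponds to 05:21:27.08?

frame 462896

Total seconds to the label: (5 × 3600 + 21 × 60 + 27) = 19287.
Frame index = 19287 × 24 + 8 = 462896.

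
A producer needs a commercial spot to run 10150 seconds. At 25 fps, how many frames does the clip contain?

253750 frames

Frames = 10150 × 25 = 253750.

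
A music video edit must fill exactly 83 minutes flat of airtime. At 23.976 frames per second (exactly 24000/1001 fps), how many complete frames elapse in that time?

119400 frames

83 min = 4980 s.
Frames = 4980 × 24000/1001 = 119520000/1001 ≈ 119400.5994.
Complete frames: 119400.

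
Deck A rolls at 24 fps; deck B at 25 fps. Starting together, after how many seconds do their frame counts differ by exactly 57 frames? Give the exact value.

The gap grows by |25 − 24| = 1 frame per second.
Time for a 57-frame gap: 57 ÷ (1) = 57 s.

57 seconds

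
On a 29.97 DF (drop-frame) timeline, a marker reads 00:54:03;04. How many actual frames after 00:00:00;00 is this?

Complete 10-minute blocks: 5, each 17982 frames → 89910.
Remaining 4 whole minutes in the current block: 1800 + 3 × 1798 = 7194 frames.
Within the current minute: 3 × 30 + 4 − 2 = 92 (labels ;00/;01 skipped at this minute). Total = 89910 + 7194 + 92 = 97196.

97196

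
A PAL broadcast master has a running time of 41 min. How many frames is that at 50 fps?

123000 frames

41 min = 2460 s.
Frames = 2460 × 50 = 123000.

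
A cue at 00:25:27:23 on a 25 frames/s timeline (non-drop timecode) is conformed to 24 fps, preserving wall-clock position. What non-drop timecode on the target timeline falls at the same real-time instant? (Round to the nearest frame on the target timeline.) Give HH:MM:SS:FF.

Source frame index: (0×3600 + 25×60 + 27) × 25 + 23 = 38198.
Real time: 38198 / (25) = 38198/25 s.
Target frame: (38198/25) × (24) = 916752/25 ≈ 36670.080 → 36670.
At 24 labels/s: frame 36670 → 00:25:27:22.

00:25:27:22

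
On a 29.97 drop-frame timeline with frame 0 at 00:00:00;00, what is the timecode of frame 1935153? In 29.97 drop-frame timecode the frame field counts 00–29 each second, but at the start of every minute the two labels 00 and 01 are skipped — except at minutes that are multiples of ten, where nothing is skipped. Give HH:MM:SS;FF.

Each 10-minute DF block holds 10 × 60 × 30 − 9 × 2 = 17982 frames. 1935153 ÷ 17982 → 107 full blocks, remainder 11079.
Within the partial block the first minute is 1800 frames and each further minute 1798, so 6 further minute boundaries passed. Total skipped labels = 18 × 107 + 2 × 6 = 1938.
Non-drop label index = 1935153 + 1938 = 1937091; at 30 labels/s that is 17:56:09:21, i.e. DF 17:56:09;21.

17:56:09;21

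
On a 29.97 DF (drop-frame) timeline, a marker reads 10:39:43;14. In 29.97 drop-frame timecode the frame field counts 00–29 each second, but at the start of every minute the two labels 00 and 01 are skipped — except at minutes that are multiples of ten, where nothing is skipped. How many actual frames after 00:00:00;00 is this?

1150352

Complete 10-minute blocks: 63, each 17982 frames → 1132866.
Remaining 9 whole minutes in the current block: 1800 + 8 × 1798 = 16184 frames.
Within the current minute: 43 × 30 + 14 − 2 = 1302 (labels ;00/;01 skipped at this minute). Total = 1132866 + 16184 + 1302 = 1150352.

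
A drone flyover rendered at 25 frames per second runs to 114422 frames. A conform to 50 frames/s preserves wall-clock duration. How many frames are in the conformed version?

Frames at target rate = 114422 × (50) / (25) = 228844.

228844 frames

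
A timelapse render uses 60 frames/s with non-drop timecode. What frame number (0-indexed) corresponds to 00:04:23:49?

Total seconds to the label: (0 × 3600 + 4 × 60 + 23) = 263.
Frame index = 263 × 60 + 49 = 15829.

15829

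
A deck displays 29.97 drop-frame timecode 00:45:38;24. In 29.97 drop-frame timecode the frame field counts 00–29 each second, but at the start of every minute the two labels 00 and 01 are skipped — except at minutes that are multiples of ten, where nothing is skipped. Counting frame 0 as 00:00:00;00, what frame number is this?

82082

Complete 10-minute blocks: 4, each 17982 frames → 71928.
Remaining 5 whole minutes in the current block: 1800 + 4 × 1798 = 8992 frames.
Within the current minute: 38 × 30 + 24 − 2 = 1162 (labels ;00/;01 skipped at this minute). Total = 71928 + 8992 + 1162 = 82082.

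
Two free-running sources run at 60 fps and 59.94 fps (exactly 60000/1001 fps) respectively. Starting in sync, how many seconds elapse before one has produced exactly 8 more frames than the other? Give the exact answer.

The gap grows by |60000/1001 − 60| = 60/1001 frames per second.
Time for a 8-frame gap: 8 ÷ (60/1001) = 2002/15 s.

2002/15 seconds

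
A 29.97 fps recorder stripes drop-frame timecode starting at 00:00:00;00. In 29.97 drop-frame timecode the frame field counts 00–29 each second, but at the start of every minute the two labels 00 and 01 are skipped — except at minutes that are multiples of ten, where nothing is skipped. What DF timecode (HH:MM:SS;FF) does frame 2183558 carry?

20:14:18;04

Ten DF minutes hold 17982 frames, so frame 2183558 lies in block 121 (frames 2175822–2193803) with 7736 frames into that block.
The block's first minute is 1800 frames and the rest 1798 each; 7736 frames reaches minute 4, so 121 × 18 + 4 × 2 = 2186 labels have been skipped so far.
Adding those back, label number 2183558 + 2186 = 2185744 at 30 labels/s is 72858 s + 4 f = 20 h 14 min 18 s frame 4, i.e. 20:14:18;04.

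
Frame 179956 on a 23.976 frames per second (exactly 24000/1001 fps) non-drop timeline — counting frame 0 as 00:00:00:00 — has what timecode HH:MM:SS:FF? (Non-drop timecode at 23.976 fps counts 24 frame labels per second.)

179956 ÷ 24 = 7498 full seconds, remainder 4 frames.
7498 s = 2 h 4 min 58 s.
Timecode: 02:04:58:04.

02:04:58:04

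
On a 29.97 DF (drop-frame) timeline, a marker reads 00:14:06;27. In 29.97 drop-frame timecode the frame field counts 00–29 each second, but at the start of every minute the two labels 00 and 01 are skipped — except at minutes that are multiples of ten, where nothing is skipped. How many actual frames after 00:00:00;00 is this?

As if non-drop at 30 labels/s: (0 × 3600 + 14 × 60 + 6) × 30 + 27 = 25407.
Minute boundaries passed: 14; those not divisible by 10: 14 − 1 = 13; dropped labels = 2 × 13 = 26.
Actual frame index = 25407 − 26 = 25381.

25381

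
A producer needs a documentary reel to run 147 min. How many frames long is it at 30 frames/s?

147 min = 8820 s.
Frames = 8820 × 30 = 264600.

264600 frames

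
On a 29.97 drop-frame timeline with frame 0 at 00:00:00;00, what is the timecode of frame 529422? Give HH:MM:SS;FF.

Each 10-minute DF block holds 10 × 60 × 30 − 9 × 2 = 17982 frames. 529422 ÷ 17982 → 29 full blocks, remainder 7944.
Within the partial block the first minute is 1800 frames and each further minute 1798, so 4 further minute boundaries passed. Total skipped labels = 18 × 29 + 2 × 4 = 530.
Non-drop label index = 529422 + 530 = 529952; at 30 labels/s that is 04:54:25:02, i.e. DF 04:54:25;02.

04:54:25;02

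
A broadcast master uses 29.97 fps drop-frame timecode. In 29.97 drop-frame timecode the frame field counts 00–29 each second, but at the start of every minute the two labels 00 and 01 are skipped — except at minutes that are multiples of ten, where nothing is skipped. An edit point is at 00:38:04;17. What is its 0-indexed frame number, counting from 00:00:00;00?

68467

Complete 10-minute blocks: 3, each 17982 frames → 53946.
Remaining 8 whole minutes in the current block: 1800 + 7 × 1798 = 14386 frames.
Within the current minute: 4 × 30 + 17 − 2 = 135 (labels ;00/;01 skipped at this minute). Total = 53946 + 14386 + 135 = 68467.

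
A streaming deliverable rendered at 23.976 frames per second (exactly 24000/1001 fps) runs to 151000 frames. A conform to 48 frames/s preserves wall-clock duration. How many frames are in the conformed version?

Target frames = source frames × (target rate / source rate) = 151000 × (48)/(24000/1001) = 151000 × 1001/500 = 302302.

302302 frames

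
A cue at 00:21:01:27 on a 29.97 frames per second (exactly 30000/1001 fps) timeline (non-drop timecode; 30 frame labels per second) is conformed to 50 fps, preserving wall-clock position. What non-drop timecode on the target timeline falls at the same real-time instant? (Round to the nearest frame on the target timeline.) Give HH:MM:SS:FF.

Source frame index: (0×3600 + 21×60 + 1) × 30 + 27 = 37857.
Real time: 37857 / (30000/1001) = 12631619/10000 s.
Target frame: (12631619/10000) × (50) = 12631619/200 ≈ 63158.095 → 63158.
At 50 labels/s: frame 63158 → 00:21:03:08.

00:21:03:08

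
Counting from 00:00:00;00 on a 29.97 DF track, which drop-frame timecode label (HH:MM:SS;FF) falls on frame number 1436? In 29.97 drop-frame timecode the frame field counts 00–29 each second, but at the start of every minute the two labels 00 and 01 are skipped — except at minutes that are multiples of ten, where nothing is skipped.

00:00:47;26

Ten DF minutes hold 17982 frames, so frame 1436 lies in block 0 (frames 0–17981) with 1436 frames into that block.
The block's first minute is 1800 frames and the rest 1798 each; 1436 frames reaches minute 0, so 0 × 18 + 0 × 2 = 0 labels have been skipped so far.
Adding those back, label number 1436 + 0 = 1436 at 30 labels/s is 47 s + 26 f = 0 h 0 min 47 s frame 26, i.e. 00:00:47;26.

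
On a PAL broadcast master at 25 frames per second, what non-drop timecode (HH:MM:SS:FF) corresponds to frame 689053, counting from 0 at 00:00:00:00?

689053 ÷ 25 = 27562 full seconds, remainder 3 frames.
27562 s = 7 h 39 min 22 s.
Timecode: 07:39:22:03.

07:39:22:03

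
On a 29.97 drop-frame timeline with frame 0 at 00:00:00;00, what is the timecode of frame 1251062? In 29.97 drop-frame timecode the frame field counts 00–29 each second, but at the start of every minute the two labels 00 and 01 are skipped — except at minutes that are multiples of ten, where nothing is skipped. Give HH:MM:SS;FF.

11:35:43;24

Ten DF minutes hold 17982 frames, so frame 1251062 lies in block 69 (frames 1240758–1258739) with 10304 frames into that block.
The block's first minute is 1800 frames and the rest 1798 each; 10304 frames reaches minute 5, so 69 × 18 + 5 × 2 = 1252 labels have been skipped so far.
Adding those back, label number 1251062 + 1252 = 1252314 at 30 labels/s is 41743 s + 24 f = 11 h 35 min 43 s frame 24, i.e. 11:35:43;24.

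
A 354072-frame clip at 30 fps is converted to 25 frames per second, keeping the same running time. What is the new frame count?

Target frames = source frames × (target rate / source rate) = 354072 × (25)/(30) = 354072 × 5/6 = 295060.

295060 frames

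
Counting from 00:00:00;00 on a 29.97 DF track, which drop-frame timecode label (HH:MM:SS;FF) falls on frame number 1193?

00:00:39;23

Ten DF minutes hold 17982 frames, so frame 1193 lies in block 0 (frames 0–17981) with 1193 frames into that block.
The block's first minute is 1800 frames and the rest 1798 each; 1193 frames reaches minute 0, so 0 × 18 + 0 × 2 = 0 labels have been skipped so far.
Adding those back, label number 1193 + 0 = 1193 at 30 labels/s is 39 s + 23 f = 0 h 0 min 39 s frame 23, i.e. 00:00:39;23.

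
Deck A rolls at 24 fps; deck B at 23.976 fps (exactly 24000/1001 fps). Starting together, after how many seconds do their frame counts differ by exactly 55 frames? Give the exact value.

55055/24 seconds

The gap grows by |24000/1001 − 24| = 24/1001 frames per second.
Time for a 55-frame gap: 55 ÷ (24/1001) = 55055/24 s.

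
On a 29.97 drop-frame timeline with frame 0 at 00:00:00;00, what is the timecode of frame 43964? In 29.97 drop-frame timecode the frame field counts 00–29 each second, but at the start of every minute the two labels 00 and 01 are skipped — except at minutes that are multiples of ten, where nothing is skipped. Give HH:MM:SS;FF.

Each 10-minute DF block holds 10 × 60 × 30 − 9 × 2 = 17982 frames. 43964 ÷ 17982 → 2 full blocks, remainder 8000.
Within the partial block the first minute is 1800 frames and each further minute 1798, so 4 further minute boundaries passed. Total skipped labels = 18 × 2 + 2 × 4 = 44.
Non-drop label index = 43964 + 44 = 44008; at 30 labels/s that is 00:24:26:28, i.e. DF 00:24:26;28.

00:24:26;28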